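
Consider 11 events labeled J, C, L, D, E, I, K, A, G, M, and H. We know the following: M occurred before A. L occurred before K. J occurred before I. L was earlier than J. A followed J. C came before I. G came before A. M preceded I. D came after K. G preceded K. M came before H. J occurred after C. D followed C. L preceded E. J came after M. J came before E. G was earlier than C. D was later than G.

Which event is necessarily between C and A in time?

Tracing the constraints gives C → J → A, so J sits after C and before A.
No other event is forced both after C and before A.

J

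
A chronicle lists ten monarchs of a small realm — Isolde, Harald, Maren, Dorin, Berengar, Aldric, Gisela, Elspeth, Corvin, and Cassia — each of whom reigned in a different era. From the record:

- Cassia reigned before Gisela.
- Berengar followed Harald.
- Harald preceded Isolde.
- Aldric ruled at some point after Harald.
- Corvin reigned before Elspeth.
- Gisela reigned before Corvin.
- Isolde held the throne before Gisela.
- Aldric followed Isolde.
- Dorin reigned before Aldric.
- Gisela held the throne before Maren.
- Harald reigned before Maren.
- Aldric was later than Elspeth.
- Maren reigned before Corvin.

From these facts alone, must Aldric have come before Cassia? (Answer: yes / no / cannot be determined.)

Tracing the constraints gives Cassia → Gisela → Corvin → Elspeth → Aldric, so Cassia must come before Aldric.
That means Aldric cannot be before Cassia.

no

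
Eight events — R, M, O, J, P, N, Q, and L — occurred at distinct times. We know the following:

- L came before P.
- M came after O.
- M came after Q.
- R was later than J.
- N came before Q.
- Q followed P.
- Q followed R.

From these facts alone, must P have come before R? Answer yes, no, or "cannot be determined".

No chain of stated constraints runs from P to R, and none runs from R to P either.
So the relative order of P and R is not fixed by the given facts.

cannot be determined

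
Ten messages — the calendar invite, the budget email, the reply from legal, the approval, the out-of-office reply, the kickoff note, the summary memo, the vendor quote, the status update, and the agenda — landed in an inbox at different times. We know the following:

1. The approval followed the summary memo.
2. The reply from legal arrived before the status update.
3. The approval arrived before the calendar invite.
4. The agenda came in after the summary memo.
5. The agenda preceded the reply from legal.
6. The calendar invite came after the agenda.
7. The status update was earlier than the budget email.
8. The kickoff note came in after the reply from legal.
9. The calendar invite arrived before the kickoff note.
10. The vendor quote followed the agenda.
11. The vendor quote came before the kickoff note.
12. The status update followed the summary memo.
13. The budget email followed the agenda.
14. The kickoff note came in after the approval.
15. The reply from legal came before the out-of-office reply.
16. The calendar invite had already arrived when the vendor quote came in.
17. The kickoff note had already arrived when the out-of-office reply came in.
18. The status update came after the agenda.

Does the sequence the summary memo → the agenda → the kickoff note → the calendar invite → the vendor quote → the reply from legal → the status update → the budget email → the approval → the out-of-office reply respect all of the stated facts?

no

The constraints require the approval before the kickoff note, but in the proposed sequence the kickoff note appears ahead of the approval. That one violation is enough.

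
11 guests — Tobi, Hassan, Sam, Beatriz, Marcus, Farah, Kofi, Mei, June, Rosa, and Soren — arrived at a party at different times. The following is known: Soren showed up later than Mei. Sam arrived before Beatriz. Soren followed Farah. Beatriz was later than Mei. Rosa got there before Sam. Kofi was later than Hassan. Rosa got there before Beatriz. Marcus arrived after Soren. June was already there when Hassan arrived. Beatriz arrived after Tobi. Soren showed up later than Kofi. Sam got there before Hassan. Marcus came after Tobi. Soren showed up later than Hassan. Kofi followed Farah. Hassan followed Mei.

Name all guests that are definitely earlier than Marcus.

Directly stated before Marcus: Soren and Tobi.
Farah reaches Marcus via Farah → Soren → Marcus.
Hassan reaches Marcus via Hassan → Soren → Marcus.
June reaches Marcus via June → Hassan → Soren → Marcus.
Likewise Kofi, Mei, Rosa, and Sam each reach Marcus by chaining the stated constraints.

Farah, Hassan, June, Kofi, Mei, Rosa, Sam, Soren, Tobi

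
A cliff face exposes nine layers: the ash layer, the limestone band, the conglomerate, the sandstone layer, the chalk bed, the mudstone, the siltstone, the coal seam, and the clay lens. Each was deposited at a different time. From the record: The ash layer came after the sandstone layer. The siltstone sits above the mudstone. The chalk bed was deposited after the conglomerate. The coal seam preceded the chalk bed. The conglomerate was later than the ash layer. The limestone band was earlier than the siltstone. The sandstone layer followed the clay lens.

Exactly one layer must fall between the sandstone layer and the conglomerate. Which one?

the ash layer

Tracing the constraints gives the sandstone layer → the ash layer → the conglomerate, so the ash layer sits after the sandstone layer and before the conglomerate.
No other layer is forced both after the sandstone layer and before the conglomerate.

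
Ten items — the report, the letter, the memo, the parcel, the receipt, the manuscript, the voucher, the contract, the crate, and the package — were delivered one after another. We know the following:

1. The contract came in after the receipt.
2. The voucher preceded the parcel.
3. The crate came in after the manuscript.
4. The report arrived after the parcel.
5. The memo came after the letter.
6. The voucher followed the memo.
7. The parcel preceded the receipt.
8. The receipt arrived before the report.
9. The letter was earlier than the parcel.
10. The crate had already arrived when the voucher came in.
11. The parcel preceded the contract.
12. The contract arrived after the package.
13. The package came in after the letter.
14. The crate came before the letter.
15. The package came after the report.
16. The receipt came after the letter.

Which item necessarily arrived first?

The manuscript has a chain of constraints placing it before every other item, so the manuscript must be first.

the manuscript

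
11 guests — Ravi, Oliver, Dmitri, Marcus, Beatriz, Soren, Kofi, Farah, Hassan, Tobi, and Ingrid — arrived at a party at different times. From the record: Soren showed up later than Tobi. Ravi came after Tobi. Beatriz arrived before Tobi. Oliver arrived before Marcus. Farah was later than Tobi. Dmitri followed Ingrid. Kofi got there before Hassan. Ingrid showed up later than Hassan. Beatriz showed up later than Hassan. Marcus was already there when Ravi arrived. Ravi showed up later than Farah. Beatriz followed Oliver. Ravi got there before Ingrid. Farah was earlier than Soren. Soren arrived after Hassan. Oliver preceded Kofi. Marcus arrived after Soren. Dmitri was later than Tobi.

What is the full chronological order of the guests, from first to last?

The constraints fix every adjacent pair, so only one ordering works:
Oliver → Kofi → Hassan → Beatriz → Tobi → Farah → Soren → Marcus → Ravi → Ingrid → Dmitri.

Oliver, Kofi, Hassan, Beatriz, Tobi, Farah, Soren, Marcus, Ravi, Ingrid, Dmitri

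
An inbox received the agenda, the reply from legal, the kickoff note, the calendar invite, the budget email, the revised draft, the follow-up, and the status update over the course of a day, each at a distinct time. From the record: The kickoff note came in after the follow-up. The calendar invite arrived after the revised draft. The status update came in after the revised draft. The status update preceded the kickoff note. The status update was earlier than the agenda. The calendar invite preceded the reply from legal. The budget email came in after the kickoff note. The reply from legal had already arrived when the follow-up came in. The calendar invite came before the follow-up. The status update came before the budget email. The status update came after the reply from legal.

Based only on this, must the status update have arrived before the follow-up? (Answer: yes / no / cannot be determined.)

No chain of stated constraints runs from the status update to the follow-up, and none runs from the follow-up to the status update either.
So the relative order of the status update and the follow-up is not fixed by the given facts.

cannot be determined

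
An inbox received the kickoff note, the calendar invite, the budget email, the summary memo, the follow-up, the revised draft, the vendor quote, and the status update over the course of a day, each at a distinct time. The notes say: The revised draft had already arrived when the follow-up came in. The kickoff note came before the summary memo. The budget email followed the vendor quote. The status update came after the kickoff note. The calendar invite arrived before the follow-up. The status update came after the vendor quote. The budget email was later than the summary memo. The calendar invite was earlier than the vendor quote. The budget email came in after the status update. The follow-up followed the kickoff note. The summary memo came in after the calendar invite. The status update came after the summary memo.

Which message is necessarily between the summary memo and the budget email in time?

the status update

Tracing the constraints gives the summary memo → the status update → the budget email, so the status update sits after the summary memo and before the budget email.
No other message is forced both after the summary memo and before the budget email.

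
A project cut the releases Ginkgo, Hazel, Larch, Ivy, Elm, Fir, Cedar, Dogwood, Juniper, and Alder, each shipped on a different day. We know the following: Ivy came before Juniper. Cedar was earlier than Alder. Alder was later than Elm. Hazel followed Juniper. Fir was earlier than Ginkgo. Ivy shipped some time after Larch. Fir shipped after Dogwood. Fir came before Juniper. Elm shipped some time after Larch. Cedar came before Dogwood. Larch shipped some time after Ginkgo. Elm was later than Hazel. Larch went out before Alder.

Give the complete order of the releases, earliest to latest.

Cedar, Dogwood, Fir, Ginkgo, Larch, Ivy, Juniper, Hazel, Elm, Alder

The constraints fix every adjacent pair, so only one ordering works:
Cedar → Dogwood → Fir → Ginkgo → Larch → Ivy → Juniper → Hazel → Elm → Alder.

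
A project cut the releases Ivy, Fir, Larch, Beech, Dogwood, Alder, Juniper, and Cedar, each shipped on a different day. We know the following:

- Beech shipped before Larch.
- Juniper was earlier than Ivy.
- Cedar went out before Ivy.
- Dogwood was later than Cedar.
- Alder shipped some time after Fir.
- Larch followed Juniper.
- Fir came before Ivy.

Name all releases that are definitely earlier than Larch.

Directly stated before Larch: Beech and Juniper.

Beech, Juniper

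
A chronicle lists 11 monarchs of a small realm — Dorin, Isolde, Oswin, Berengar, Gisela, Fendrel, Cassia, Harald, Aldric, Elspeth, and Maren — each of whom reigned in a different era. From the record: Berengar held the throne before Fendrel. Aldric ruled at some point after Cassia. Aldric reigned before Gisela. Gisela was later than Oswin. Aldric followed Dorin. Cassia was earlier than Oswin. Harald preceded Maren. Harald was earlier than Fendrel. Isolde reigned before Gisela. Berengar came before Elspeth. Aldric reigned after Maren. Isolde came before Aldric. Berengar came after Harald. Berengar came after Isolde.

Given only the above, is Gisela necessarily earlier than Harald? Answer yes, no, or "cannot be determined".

no

Tracing the constraints gives Harald → Maren → Aldric → Gisela, so Harald must come before Gisela.
That means Gisela cannot be before Harald.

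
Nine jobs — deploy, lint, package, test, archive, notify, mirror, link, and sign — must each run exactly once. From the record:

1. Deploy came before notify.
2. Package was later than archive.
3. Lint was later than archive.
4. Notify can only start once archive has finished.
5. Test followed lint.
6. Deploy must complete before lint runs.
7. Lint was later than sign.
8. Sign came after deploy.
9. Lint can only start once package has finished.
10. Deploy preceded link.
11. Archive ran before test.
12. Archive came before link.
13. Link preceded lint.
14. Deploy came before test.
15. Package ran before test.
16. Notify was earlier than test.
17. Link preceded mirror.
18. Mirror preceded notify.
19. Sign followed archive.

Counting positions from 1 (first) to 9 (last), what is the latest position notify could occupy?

8

Notify must come before test — 1 stage forced after it.
Everything else can be placed before notify in some valid order, so notify can sit as late as position 9 − 1 = 8.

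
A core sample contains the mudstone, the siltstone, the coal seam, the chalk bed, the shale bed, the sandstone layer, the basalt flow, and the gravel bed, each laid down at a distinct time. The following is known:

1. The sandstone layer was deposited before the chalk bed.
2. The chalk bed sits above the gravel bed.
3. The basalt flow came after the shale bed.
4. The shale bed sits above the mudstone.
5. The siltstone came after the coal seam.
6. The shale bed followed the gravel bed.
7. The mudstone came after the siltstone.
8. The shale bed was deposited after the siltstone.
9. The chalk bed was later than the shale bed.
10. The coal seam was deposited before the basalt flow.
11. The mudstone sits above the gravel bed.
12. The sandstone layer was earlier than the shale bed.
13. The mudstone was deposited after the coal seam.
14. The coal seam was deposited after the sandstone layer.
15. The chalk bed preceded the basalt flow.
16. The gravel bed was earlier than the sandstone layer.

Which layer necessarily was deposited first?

the gravel bed

The gravel bed has a chain of constraints placing it before every other layer, so the gravel bed must be first.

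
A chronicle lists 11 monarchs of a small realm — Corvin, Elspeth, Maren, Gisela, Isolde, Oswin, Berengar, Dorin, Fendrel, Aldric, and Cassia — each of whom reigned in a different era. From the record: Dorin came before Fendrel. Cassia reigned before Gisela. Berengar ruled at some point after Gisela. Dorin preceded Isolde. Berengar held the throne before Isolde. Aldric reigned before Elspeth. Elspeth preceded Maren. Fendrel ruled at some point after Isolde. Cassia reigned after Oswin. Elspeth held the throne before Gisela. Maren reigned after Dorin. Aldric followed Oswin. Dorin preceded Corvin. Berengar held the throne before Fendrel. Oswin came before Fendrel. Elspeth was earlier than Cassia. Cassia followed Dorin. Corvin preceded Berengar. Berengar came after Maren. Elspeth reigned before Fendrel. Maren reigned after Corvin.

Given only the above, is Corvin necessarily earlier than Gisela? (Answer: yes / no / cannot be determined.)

cannot be determined

No chain of stated constraints runs from Corvin to Gisela, and none runs from Gisela to Corvin either.
So the relative order of Corvin and Gisela is not fixed by the given facts.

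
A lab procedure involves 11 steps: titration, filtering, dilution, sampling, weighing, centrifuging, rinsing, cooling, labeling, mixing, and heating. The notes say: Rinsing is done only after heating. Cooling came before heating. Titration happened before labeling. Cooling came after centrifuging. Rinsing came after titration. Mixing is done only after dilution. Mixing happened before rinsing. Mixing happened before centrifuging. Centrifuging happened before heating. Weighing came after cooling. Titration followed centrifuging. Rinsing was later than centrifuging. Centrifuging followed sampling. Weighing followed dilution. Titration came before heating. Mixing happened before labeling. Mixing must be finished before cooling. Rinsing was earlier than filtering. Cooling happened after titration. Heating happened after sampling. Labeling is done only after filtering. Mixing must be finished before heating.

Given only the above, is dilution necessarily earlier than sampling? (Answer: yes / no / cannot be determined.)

No chain of stated constraints runs from dilution to sampling, and none runs from sampling to dilution either.
So the relative order of dilution and sampling is not fixed by the given facts.

cannot be determined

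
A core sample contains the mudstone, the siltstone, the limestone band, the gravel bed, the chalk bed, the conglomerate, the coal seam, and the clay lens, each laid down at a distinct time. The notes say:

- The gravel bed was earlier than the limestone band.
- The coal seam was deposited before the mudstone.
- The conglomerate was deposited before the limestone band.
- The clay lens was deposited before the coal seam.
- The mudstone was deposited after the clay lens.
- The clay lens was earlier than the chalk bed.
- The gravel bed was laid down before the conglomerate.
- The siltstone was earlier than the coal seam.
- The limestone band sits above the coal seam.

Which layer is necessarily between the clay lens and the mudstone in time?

the coal seam

Tracing the constraints gives the clay lens → the coal seam → the mudstone, so the coal seam sits after the clay lens and before the mudstone.
No other layer is forced both after the clay lens and before the mudstone.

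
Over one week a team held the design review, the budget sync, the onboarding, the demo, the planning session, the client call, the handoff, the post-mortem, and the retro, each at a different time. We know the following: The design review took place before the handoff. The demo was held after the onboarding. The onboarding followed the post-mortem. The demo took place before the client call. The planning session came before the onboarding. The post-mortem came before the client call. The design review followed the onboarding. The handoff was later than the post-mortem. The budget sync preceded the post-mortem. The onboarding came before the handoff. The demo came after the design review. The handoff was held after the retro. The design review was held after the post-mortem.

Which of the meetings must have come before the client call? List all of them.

the budget sync, the demo, the design review, the onboarding, the planning session, the post-mortem

Directly stated before the client call: the demo and the post-mortem.
The budget sync reaches the client call via the budget sync → the post-mortem → the client call.
The design review reaches the client call via the design review → the demo → the client call.
The onboarding reaches the client call via the onboarding → the demo → the client call.
Likewise the planning session reaches the client call by chaining the stated constraints.
No chain forces the handoff (or any of the others) ahead of the client call.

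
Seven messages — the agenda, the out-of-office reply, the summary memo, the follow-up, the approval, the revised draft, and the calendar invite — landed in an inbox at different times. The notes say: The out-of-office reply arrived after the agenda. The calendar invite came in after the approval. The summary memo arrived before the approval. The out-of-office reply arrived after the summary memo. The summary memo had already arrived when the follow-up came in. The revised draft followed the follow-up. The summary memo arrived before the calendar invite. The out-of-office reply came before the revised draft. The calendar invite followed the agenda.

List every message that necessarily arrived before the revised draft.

the agenda, the follow-up, the out-of-office reply, the summary memo

Directly stated before the revised draft: the follow-up and the out-of-office reply.
The agenda reaches the revised draft via the agenda → the out-of-office reply → the revised draft.
The summary memo reaches the revised draft via the summary memo → the follow-up → the revised draft.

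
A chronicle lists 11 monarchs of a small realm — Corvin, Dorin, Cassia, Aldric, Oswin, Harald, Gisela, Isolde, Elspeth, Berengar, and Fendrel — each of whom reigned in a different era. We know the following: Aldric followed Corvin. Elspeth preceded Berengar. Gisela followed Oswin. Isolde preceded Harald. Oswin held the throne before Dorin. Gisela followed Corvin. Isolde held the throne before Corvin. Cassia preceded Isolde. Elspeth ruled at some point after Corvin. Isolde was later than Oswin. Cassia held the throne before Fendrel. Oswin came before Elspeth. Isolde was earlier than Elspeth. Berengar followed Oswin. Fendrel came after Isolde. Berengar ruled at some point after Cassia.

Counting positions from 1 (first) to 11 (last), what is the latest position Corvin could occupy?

Corvin must come before Aldric, Berengar, Elspeth, and Gisela — 4 rulers forced after them.
Everything else can be placed before Corvin in some valid order, so Corvin can sit as late as position 11 − 4 = 7.

7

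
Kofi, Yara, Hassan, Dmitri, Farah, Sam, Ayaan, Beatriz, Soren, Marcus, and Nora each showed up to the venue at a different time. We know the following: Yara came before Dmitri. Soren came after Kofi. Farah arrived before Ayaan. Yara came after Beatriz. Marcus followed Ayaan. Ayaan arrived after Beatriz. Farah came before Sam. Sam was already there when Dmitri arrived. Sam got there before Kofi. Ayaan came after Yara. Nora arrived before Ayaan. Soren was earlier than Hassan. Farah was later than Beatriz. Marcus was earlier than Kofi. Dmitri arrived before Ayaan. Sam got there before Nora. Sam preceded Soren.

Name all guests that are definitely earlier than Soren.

Directly stated before Soren: Kofi and Sam.
Ayaan reaches Soren via Ayaan → Marcus → Kofi → Soren.
Beatriz reaches Soren via Beatriz → Farah → Sam → Soren.
Dmitri reaches Soren via Dmitri → Ayaan → Marcus → Kofi → Soren.
Likewise Farah, Marcus, Nora, and Yara each reach Soren by chaining the stated constraints.
No chain forces Hassan ahead of Soren.

Ayaan, Beatriz, Dmitri, Farah, Kofi, Marcus, Nora, Sam, Yara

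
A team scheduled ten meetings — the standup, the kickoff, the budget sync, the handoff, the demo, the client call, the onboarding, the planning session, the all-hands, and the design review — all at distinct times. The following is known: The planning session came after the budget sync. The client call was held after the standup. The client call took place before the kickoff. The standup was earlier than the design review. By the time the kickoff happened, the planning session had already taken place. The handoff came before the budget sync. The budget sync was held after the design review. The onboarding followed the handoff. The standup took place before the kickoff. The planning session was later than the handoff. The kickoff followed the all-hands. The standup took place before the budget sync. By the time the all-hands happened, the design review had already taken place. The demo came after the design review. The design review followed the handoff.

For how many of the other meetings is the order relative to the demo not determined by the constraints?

6

Forced before the demo: the design review, the handoff, and the standup.
That leaves the all-hands, the budget sync, the client call, the kickoff, the onboarding, and the planning session with no forced order relative to the demo — 6.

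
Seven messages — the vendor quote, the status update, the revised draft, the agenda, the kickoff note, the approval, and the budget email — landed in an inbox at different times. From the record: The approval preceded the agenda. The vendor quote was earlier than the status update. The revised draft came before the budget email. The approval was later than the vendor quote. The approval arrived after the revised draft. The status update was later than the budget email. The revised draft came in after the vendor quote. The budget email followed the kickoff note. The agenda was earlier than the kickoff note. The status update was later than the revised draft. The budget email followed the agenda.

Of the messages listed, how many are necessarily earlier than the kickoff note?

Directly stated before the kickoff note: the agenda.
The approval reaches the kickoff note via the approval → the agenda → the kickoff note.
The revised draft reaches the kickoff note via the revised draft → the approval → the agenda → the kickoff note.
The vendor quote reaches the kickoff note via the vendor quote → the approval → the agenda → the kickoff note.
That's the agenda, the approval, the revised draft, and the vendor quote — 4 in all.

4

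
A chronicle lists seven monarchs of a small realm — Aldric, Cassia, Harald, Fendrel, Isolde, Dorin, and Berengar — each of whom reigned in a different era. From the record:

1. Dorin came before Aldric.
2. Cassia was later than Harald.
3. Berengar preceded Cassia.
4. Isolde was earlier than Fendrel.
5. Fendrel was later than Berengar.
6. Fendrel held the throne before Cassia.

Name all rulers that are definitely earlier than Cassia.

Berengar, Fendrel, Harald, Isolde

Directly stated before Cassia: Berengar, Fendrel, and Harald.
Isolde reaches Cassia via Isolde → Fendrel → Cassia.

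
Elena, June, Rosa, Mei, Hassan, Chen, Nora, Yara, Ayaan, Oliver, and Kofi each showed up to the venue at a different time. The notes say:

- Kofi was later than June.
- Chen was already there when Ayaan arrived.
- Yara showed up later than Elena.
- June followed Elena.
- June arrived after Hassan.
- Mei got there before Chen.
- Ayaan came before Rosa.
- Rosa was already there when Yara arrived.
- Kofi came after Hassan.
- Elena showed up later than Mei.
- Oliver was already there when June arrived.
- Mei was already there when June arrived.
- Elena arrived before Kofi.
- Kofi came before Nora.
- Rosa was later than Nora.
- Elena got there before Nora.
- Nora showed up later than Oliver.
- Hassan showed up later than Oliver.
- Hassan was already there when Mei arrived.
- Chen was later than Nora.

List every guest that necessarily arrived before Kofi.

Directly stated before Kofi: Elena, Hassan, and June.
Mei reaches Kofi via Mei → Elena → Kofi.
Oliver reaches Kofi via Oliver → Hassan → Kofi.
No chain forces Rosa (or any of the others) ahead of Kofi.

Elena, Hassan, June, Mei, Oliver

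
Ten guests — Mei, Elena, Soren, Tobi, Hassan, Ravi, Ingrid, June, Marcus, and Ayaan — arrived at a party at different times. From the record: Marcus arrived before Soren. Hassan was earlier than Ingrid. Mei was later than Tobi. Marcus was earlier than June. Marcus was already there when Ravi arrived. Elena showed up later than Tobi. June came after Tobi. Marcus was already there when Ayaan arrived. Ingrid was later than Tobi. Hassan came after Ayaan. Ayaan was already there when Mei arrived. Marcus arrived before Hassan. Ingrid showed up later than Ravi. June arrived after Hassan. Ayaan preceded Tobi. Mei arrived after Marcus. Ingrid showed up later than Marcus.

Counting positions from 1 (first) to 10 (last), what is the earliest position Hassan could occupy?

3

Ayaan and Marcus must both come before Hassan — 2 forced predecessors.
Nothing else is forced ahead of Hassan, so their earliest slot is position 2 + 1 = 3.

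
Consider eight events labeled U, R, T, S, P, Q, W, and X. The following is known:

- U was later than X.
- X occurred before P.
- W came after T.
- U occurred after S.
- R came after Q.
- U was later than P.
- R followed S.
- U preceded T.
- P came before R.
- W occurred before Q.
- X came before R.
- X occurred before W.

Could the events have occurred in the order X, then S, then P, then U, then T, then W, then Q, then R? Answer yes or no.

yes

Check each stated constraint against the proposed order — e.g. S is ahead of R; X is ahead of R. Every pair is in the required order; nothing is violated.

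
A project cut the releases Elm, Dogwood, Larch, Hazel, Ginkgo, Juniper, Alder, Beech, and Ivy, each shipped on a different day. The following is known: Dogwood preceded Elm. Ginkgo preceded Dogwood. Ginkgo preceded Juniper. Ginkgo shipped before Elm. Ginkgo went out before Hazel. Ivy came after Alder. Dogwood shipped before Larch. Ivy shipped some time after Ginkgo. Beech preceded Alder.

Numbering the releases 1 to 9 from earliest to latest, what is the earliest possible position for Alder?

2

Beech must come before Alder — 1 forced predecessor.
Nothing else is forced ahead of Alder, so its earliest slot is position 1 + 1 = 2.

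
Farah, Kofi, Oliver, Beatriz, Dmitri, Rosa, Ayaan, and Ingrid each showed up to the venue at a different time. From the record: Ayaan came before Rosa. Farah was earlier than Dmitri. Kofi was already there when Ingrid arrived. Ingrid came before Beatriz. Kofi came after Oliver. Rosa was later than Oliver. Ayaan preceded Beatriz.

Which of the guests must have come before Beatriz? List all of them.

Directly stated before Beatriz: Ayaan and Ingrid.
Kofi reaches Beatriz via Kofi → Ingrid → Beatriz.
Oliver reaches Beatriz via Oliver → Kofi → Ingrid → Beatriz.

Ayaan, Ingrid, Kofi, Oliver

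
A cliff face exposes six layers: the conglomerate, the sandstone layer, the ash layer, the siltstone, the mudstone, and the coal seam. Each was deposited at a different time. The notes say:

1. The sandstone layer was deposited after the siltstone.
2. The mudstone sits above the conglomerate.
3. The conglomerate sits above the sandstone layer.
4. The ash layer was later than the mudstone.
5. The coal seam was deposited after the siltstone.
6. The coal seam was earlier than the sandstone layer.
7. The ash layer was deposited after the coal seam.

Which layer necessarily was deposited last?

the ash layer

Every other layer has a chain of constraints placing it before the ash layer, so the ash layer is last.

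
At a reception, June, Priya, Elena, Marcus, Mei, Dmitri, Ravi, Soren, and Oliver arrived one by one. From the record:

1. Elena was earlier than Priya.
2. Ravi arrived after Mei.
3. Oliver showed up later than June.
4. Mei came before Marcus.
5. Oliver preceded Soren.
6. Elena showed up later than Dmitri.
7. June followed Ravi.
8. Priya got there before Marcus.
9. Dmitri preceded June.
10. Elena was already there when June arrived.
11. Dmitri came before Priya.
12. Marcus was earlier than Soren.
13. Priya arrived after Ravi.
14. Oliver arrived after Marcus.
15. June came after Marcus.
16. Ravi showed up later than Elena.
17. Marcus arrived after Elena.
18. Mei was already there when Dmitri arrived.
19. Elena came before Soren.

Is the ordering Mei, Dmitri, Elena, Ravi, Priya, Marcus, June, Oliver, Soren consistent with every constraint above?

yes

Check each stated constraint against the proposed order — e.g. Dmitri is ahead of June; Elena is ahead of Soren. Every pair is in the required order; nothing is violated.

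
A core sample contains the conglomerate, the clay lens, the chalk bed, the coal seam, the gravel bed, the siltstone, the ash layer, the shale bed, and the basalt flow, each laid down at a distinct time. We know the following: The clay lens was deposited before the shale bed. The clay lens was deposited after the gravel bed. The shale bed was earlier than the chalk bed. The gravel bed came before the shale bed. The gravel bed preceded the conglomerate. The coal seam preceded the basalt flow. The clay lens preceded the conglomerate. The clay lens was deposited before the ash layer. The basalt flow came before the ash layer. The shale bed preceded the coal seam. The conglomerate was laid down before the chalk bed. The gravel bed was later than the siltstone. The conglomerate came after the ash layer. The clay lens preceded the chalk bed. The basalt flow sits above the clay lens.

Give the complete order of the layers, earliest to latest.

the siltstone, the gravel bed, the clay lens, the shale bed, the coal seam, the basalt flow, the ash layer, the conglomerate, the chalk bed

The constraints fix every adjacent pair, so only one ordering works:
the siltstone → the gravel bed → the clay lens → the shale bed → the coal seam → the basalt flow → the ash layer → the conglomerate → the chalk bed.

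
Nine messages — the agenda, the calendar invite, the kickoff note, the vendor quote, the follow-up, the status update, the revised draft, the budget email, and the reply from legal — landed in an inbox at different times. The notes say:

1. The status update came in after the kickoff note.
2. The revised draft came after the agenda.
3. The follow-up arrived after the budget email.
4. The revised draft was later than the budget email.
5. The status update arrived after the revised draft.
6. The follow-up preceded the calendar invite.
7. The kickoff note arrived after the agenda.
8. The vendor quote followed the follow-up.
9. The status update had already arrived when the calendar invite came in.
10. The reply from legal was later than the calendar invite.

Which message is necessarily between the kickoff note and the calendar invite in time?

Tracing the constraints gives the kickoff note → the status update → the calendar invite, so the status update sits after the kickoff note and before the calendar invite.
No other message is forced both after the kickoff note and before the calendar invite.

the status update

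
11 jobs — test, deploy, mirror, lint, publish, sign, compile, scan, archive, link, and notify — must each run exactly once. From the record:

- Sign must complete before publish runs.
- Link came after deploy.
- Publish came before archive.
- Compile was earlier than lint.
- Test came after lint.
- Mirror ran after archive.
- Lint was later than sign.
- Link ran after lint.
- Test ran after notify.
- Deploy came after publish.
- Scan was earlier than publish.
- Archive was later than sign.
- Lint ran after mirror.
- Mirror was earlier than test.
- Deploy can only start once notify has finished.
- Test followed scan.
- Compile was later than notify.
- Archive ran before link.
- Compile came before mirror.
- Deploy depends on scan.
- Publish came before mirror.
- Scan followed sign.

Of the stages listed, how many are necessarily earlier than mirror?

Directly stated before mirror: archive, compile, and publish.
Notify reaches mirror via notify → compile → mirror.
Scan reaches mirror via scan → publish → mirror.
Sign reaches mirror via sign → archive → mirror.
No chain forces test (or any of the others) ahead of mirror.
That's archive, compile, notify, publish, scan, and sign — 6 in all.

6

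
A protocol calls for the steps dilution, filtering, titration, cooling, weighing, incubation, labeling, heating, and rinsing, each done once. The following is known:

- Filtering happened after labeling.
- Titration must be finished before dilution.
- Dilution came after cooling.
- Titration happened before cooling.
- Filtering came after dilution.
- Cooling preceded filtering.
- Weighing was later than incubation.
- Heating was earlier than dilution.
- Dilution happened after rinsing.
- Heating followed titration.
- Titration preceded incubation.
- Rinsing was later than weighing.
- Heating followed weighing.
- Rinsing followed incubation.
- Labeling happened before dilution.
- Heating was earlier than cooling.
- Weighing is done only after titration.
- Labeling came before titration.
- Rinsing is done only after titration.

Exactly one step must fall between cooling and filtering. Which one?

Tracing the constraints gives cooling → dilution → filtering, so dilution sits after cooling and before filtering.
No other step is forced both after cooling and before filtering.

dilution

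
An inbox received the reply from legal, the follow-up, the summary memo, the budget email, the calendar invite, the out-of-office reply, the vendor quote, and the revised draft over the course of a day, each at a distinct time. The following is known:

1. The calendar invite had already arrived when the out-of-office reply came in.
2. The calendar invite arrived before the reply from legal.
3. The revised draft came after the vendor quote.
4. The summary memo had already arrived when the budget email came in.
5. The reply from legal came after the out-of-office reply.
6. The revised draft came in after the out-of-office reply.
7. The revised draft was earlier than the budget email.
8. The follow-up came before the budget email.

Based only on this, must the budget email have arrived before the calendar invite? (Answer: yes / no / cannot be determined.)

no

Tracing the constraints gives the calendar invite → the out-of-office reply → the revised draft → the budget email, so the calendar invite must come before the budget email.
That means the budget email cannot be before the calendar invite.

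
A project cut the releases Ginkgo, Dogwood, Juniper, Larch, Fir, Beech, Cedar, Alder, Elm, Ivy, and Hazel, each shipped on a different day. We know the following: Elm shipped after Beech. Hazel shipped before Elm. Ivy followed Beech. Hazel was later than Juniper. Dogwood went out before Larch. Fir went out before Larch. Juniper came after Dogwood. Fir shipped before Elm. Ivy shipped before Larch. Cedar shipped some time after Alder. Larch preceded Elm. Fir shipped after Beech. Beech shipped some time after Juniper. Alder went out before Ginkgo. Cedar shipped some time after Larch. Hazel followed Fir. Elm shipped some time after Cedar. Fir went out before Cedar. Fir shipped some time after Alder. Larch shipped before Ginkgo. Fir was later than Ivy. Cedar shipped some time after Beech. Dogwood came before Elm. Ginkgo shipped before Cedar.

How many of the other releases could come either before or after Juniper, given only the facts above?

1

Forced before Juniper: Dogwood; forced after Juniper: Beech, Cedar, Elm, Fir, Ginkgo, Hazel, Ivy, and Larch.
That leaves Alder with no forced order relative to Juniper — 1.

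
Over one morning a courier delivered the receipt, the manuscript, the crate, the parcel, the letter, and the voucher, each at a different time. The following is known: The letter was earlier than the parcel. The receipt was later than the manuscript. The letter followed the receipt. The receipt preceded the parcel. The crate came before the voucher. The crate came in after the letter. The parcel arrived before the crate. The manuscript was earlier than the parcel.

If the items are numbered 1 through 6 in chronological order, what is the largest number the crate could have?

The crate must come before the voucher — 1 item forced after it.
Everything else can be placed before the crate in some valid order, so the crate can sit as late as position 6 − 1 = 5.

5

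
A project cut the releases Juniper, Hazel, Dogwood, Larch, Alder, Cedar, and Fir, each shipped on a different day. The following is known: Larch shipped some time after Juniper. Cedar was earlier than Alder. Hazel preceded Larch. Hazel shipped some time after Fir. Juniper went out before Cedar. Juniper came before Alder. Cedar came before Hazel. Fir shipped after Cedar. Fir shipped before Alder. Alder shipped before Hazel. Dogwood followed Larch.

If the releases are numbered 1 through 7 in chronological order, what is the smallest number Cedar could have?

Juniper must come before Cedar — 1 forced predecessor.
Nothing else is forced ahead of Cedar, so its earliest slot is position 1 + 1 = 2.

2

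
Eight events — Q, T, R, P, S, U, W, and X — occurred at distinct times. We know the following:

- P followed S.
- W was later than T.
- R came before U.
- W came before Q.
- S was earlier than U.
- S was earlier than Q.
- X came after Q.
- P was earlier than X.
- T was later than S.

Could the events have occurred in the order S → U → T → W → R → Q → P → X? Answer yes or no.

no

The constraints require R before U, but in the proposed sequence U appears ahead of R. That one violation is enough.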